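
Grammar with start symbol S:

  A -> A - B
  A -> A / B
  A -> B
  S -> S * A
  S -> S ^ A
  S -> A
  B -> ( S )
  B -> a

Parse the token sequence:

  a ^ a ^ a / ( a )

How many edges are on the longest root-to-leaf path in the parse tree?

[S [S [S [A [B a]]] ^ [A [B a]]] ^ [A [A [B a]] / [B ( [S [A [B a]]] )]]]

6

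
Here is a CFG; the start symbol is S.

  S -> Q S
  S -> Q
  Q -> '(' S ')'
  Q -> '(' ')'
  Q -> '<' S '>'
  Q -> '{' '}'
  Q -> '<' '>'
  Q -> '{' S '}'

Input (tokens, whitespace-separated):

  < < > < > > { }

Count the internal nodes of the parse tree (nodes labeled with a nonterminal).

[S [Q < [S [Q < >] [S [Q < >]]] >] [S [Q { }]]]

8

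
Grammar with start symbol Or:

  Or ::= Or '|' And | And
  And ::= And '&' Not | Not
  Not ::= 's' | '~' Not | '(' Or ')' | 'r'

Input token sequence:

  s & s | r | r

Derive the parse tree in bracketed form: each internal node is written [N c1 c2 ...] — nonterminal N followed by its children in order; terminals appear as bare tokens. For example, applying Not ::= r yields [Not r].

Or
Or | And
Or | And | And
And | And | And
And & Not | And | And
Not & Not | And | And
s & Not | And | And
s & s | And | And
s & s | Not | And
s & s | r | And
s & s | r | Not
s & s | r | r

[Or [Or [Or [And [And [Not s]] & [Not s]]] | [And [Not r]]] | [And [Not r]]]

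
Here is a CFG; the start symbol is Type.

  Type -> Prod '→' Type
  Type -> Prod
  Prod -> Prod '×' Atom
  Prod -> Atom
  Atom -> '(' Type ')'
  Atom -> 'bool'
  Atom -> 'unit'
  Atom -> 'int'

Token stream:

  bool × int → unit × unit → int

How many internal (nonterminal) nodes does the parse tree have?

[Type [Prod [Prod [Atom bool]] × [Atom int]] → [Type [Prod [Prod [Atom unit]] × [Atom unit]] → [Type [Prod [Atom int]]]]]

13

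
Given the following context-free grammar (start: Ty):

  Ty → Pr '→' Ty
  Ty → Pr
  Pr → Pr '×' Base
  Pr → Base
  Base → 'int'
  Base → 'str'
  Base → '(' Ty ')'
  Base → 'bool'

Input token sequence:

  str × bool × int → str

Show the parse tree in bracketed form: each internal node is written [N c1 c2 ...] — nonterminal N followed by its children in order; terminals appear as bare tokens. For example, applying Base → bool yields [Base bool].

Ty
Pr → Ty
Pr × Base → Ty
Pr × Base × Base → Ty
Base × Base × Base → Ty
str × Base × Base → Ty
str × bool × Base → Ty
str × bool × int → Ty
str × bool × int → Pr
str × bool × int → Base
str × bool × int → str

[Ty [Pr [Pr [Pr [Base str]] × [Base bool]] × [Base int]] → [Ty [Pr [Base str]]]]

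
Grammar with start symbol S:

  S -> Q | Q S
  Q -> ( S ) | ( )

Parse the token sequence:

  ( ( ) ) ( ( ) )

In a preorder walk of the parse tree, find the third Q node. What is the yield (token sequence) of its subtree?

( ( ) )

[S [Q ( [S [Q ( )]] )] [S [Q ( [S [Q ( )]] )]]]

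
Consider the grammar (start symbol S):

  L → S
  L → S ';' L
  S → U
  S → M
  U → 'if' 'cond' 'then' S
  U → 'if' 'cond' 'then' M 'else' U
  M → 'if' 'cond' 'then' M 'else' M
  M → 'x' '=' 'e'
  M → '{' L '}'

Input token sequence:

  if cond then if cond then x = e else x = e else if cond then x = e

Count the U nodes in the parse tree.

[S [U if cond then [M if cond then [M x = e] else [M x = e]] else [U if cond then [S [M x = e]]]]]

2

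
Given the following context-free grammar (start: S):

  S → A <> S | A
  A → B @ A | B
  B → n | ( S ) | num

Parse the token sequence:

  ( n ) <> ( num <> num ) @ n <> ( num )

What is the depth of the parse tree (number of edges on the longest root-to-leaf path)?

[S [A [B ( [S [A [B n]]] )]] <> [S [A [B ( [S [A [B num]] <> [S [A [B num]]]] )] @ [A [B n]]] <> [S [A [B ( [S [A [B num]]] )]]]]]

8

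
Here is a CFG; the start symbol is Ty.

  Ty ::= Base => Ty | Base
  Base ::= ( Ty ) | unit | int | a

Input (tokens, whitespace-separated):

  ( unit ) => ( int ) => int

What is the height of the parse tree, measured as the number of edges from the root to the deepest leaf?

5

[Ty [Base ( [Ty [Base unit]] )] => [Ty [Base ( [Ty [Base int]] )] => [Ty [Base int]]]]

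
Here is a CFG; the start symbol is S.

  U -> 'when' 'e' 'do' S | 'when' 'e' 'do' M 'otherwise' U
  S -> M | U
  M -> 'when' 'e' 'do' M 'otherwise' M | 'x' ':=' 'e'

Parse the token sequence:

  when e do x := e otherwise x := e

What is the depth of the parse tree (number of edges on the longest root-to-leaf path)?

3

[S [M when e do [M x := e] otherwise [M x := e]]]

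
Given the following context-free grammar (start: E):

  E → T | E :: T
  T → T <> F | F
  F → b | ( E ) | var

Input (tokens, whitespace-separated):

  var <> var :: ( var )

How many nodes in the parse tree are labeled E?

3

[E [E [T [T [F var]] <> [F var]]] :: [T [F ( [E [T [F var]]] )]]]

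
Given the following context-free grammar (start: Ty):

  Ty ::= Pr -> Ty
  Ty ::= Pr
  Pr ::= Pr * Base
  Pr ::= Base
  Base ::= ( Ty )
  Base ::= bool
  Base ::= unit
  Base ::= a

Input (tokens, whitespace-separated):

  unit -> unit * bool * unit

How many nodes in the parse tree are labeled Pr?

4

[Ty [Pr [Base unit]] -> [Ty [Pr [Pr [Pr [Base unit]] * [Base bool]] * [Base unit]]]]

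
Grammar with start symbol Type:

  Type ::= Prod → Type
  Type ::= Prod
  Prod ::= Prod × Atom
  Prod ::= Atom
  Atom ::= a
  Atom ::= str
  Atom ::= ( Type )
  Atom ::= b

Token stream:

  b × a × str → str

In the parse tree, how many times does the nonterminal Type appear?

2

[Type [Prod [Prod [Prod [Atom b]] × [Atom a]] × [Atom str]] → [Type [Prod [Atom str]]]]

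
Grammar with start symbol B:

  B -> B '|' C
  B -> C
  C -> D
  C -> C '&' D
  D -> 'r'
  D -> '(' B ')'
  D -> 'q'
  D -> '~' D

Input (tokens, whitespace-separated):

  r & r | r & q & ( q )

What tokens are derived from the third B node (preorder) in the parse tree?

q

[B [B [C [C [D r]] & [D r]]] | [C [C [C [D r]] & [D q]] & [D ( [B [C [D q]]] )]]]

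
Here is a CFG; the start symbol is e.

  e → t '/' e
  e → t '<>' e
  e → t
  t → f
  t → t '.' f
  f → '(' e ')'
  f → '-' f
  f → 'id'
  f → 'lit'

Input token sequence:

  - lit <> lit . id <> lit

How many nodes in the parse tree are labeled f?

5

[e [t [f - [f lit]]] <> [e [t [t [f lit]] . [f id]] <> [e [t [f lit]]]]]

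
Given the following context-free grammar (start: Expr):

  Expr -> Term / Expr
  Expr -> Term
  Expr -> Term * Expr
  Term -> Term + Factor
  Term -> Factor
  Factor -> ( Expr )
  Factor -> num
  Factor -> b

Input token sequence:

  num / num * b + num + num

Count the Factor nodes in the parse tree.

[Expr [Term [Factor num]] / [Expr [Term [Factor num]] * [Expr [Term [Term [Term [Factor b]] + [Factor num]] + [Factor num]]]]]

5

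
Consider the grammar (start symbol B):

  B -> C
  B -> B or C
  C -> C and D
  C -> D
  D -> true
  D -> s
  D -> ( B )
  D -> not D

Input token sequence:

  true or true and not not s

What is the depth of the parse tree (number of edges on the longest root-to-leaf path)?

[B [B [C [D true]]] or [C [C [D true]] and [D not [D not [D s]]]]]

5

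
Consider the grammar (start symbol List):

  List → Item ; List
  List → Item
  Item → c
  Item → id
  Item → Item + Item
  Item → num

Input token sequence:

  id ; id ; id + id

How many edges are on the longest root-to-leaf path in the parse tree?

[List [Item id] ; [List [Item id] ; [List [Item [Item id] + [Item id]]]]]

5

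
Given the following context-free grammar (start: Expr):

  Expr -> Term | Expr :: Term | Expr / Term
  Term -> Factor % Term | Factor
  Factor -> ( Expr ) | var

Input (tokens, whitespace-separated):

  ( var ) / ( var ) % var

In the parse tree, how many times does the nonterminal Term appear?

5

[Expr [Expr [Term [Factor ( [Expr [Term [Factor var]]] )]]] / [Term [Factor ( [Expr [Term [Factor var]]] )] % [Term [Factor var]]]]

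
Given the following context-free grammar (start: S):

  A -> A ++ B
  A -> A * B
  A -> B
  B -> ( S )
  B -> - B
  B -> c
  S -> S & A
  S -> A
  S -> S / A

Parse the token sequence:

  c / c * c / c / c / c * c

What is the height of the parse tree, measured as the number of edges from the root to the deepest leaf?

[S [S [S [S [S [A [B c]]] / [A [A [B c]] * [B c]]] / [A [B c]]] / [A [B c]]] / [A [A [B c]] * [B c]]]

7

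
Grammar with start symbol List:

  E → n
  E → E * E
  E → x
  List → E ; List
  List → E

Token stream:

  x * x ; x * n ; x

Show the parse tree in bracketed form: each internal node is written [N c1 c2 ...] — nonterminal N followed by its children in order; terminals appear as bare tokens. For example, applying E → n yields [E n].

[List [E [E x] * [E x]] ; [List [E [E x] * [E n]] ; [List [E x]]]]

List
E ; List
E * E ; List
x * E ; List
x * x ; List
x * x ; E ; List
x * x ; E * E ; List
x * x ; x * E ; List
x * x ; x * n ; List
x * x ; x * n ; E
x * x ; x * n ; x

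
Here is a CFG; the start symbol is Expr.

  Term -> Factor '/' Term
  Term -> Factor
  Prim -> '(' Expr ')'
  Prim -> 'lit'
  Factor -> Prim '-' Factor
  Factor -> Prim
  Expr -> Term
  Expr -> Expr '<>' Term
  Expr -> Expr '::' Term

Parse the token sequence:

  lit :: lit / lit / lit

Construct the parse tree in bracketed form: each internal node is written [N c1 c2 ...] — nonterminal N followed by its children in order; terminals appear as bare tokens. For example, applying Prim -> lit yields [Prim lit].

[Expr [Expr [Term [Factor [Prim lit]]]] :: [Term [Factor [Prim lit]] / [Term [Factor [Prim lit]] / [Term [Factor [Prim lit]]]]]]

Expr
Expr :: Term
Term :: Term
Factor :: Term
Prim :: Term
lit :: Term
lit :: Factor / Term
lit :: Prim / Term
lit :: lit / Term
lit :: lit / Factor / Term
lit :: lit / Prim / Term
lit :: lit / lit / Term
lit :: lit / lit / Factor
lit :: lit / lit / Prim
lit :: lit / lit / lit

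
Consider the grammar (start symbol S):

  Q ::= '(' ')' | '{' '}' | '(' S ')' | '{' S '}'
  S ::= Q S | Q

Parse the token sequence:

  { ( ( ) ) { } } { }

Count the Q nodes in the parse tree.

5

[S [Q { [S [Q ( [S [Q ( )]] )] [S [Q { }]]] }] [S [Q { }]]]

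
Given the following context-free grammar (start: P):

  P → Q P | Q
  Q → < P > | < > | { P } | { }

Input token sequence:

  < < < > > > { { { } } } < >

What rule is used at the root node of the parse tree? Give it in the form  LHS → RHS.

[P [Q < [P [Q < [P [Q < >]] >]] >] [P [Q { [P [Q { [P [Q { }]] }]] }] [P [Q < >]]]]

P → Q P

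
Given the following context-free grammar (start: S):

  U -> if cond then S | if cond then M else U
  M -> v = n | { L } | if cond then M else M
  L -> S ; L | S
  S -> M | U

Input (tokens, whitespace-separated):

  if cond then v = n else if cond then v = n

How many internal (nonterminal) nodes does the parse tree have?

6

[S [U if cond then [M v = n] else [U if cond then [S [M v = n]]]]]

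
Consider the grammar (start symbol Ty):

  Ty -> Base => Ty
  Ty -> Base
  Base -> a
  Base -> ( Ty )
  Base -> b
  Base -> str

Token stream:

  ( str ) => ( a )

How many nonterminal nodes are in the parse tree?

[Ty [Base ( [Ty [Base str]] )] => [Ty [Base ( [Ty [Base a]] )]]]

8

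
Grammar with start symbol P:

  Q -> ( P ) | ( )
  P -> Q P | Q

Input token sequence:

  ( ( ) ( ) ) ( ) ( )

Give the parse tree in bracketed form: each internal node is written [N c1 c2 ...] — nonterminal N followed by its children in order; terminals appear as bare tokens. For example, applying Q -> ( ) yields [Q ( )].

[P [Q ( [P [Q ( )] [P [Q ( )]]] )] [P [Q ( )] [P [Q ( )]]]]

P
Q P
( P ) P
( Q P ) P
( ( ) P ) P
( ( ) Q ) P
( ( ) ( ) ) P
( ( ) ( ) ) Q P
( ( ) ( ) ) ( ) P
( ( ) ( ) ) ( ) Q
( ( ) ( ) ) ( ) ( )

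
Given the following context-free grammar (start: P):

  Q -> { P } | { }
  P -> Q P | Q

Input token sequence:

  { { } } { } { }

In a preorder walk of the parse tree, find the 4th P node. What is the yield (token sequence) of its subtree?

[P [Q { [P [Q { }]] }] [P [Q { }] [P [Q { }]]]]

{ }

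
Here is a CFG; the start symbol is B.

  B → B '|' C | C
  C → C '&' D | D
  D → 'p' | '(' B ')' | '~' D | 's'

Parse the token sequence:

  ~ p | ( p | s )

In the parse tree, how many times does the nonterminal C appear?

4

[B [B [C [D ~ [D p]]]] | [C [D ( [B [B [C [D p]]] | [C [D s]]] )]]]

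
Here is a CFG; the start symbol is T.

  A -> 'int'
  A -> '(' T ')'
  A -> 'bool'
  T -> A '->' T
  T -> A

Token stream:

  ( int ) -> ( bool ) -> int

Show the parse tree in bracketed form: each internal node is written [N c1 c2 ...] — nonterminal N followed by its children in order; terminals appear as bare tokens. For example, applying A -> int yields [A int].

T
A -> T
( T ) -> T
( A ) -> T
( int ) -> T
( int ) -> A -> T
( int ) -> ( T ) -> T
( int ) -> ( A ) -> T
( int ) -> ( bool ) -> T
( int ) -> ( bool ) -> A
( int ) -> ( bool ) -> int

[T [A ( [T [A int]] )] -> [T [A ( [T [A bool]] )] -> [T [A int]]]]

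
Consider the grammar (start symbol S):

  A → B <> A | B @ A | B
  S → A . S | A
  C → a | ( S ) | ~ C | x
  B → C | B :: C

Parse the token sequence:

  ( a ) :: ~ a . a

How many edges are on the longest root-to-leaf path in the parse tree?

9

[S [A [B [B [C ( [S [A [B [C a]]]] )]] :: [C ~ [C a]]]] . [S [A [B [C a]]]]]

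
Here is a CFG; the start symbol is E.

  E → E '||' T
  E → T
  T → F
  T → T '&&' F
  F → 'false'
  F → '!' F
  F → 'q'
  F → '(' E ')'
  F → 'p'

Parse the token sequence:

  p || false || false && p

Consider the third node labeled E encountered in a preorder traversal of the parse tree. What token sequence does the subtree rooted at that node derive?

[E [E [E [T [F p]]] || [T [F false]]] || [T [T [F false]] && [F p]]]

p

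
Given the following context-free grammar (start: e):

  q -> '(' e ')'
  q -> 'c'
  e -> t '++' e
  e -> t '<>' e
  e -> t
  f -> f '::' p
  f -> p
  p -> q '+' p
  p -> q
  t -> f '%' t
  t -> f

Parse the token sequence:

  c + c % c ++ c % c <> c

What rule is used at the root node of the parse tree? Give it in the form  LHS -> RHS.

[e [t [f [p [q c] + [p [q c]]]] % [t [f [p [q c]]]]] ++ [e [t [f [p [q c]]] % [t [f [p [q c]]]]] <> [e [t [f [p [q c]]]]]]]

e -> t '++' e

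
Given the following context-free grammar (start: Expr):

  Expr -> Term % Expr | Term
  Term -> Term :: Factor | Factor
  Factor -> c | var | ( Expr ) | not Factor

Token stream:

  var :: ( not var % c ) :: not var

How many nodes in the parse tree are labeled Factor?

[Expr [Term [Term [Term [Factor var]] :: [Factor ( [Expr [Term [Factor not [Factor var]]] % [Expr [Term [Factor c]]]] )]] :: [Factor not [Factor var]]]]

7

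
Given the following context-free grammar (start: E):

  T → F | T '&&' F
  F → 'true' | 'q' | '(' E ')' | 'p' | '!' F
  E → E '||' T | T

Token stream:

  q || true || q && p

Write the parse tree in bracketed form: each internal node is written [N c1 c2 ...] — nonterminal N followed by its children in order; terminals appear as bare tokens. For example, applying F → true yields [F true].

E
E || T
E || T || T
T || T || T
F || T || T
q || T || T
q || F || T
q || true || T
q || true || T && F
q || true || F && F
q || true || q && F
q || true || q && p

[E [E [E [T [F q]]] || [T [F true]]] || [T [T [F q]] && [F p]]]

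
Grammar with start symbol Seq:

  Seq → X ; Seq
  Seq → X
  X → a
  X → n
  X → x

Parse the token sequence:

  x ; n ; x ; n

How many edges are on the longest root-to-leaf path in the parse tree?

[Seq [X x] ; [Seq [X n] ; [Seq [X x] ; [Seq [X n]]]]]

5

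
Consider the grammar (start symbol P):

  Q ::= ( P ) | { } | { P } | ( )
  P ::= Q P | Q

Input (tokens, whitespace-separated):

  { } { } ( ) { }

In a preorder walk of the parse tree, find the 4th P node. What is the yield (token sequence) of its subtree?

[P [Q { }] [P [Q { }] [P [Q ( )] [P [Q { }]]]]]

{ }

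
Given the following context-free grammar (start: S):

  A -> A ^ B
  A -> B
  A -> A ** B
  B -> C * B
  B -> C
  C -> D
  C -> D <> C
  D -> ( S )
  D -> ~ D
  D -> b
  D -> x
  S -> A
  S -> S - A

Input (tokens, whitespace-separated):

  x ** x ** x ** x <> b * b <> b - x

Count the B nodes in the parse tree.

6

[S [S [A [A [A [A [B [C [D x]]]] ** [B [C [D x]]]] ** [B [C [D x]]]] ** [B [C [D x] <> [C [D b]]] * [B [C [D b] <> [C [D b]]]]]]] - [A [B [C [D x]]]]]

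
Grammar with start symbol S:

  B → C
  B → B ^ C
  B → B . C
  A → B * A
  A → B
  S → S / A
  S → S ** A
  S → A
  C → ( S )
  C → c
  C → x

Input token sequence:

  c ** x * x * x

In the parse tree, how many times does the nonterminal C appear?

[S [S [A [B [C c]]]] ** [A [B [C x]] * [A [B [C x]] * [A [B [C x]]]]]]

4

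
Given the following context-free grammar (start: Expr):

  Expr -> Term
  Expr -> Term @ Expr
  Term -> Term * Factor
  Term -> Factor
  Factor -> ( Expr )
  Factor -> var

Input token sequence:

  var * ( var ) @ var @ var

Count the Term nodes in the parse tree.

5

[Expr [Term [Term [Factor var]] * [Factor ( [Expr [Term [Factor var]]] )]] @ [Expr [Term [Factor var]] @ [Expr [Term [Factor var]]]]]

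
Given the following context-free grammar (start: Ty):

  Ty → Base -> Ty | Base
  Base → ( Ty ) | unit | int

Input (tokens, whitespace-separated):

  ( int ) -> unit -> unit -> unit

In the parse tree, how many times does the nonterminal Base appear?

[Ty [Base ( [Ty [Base int]] )] -> [Ty [Base unit] -> [Ty [Base unit] -> [Ty [Base unit]]]]]

5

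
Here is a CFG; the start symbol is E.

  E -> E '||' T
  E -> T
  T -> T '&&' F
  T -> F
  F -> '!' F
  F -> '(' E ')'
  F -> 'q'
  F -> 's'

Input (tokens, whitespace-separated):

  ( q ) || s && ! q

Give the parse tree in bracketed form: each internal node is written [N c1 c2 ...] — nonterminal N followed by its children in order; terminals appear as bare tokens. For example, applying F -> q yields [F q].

[E [E [T [F ( [E [T [F q]]] )]]] || [T [T [F s]] && [F ! [F q]]]]

E
E || T
T || T
F || T
( E ) || T
( T ) || T
( F ) || T
( q ) || T
( q ) || T && F
( q ) || F && F
( q ) || s && F
( q ) || s && ! F
( q ) || s && ! q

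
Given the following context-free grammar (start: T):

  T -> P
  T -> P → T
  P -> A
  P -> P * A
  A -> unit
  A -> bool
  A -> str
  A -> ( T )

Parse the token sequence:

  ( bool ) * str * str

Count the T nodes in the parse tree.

[T [P [P [P [A ( [T [P [A bool]]] )]] * [A str]] * [A str]]]

2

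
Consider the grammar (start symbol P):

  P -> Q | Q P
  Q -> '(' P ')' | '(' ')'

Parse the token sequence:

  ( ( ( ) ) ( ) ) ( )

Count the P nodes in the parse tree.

[P [Q ( [P [Q ( [P [Q ( )]] )] [P [Q ( )]]] )] [P [Q ( )]]]

5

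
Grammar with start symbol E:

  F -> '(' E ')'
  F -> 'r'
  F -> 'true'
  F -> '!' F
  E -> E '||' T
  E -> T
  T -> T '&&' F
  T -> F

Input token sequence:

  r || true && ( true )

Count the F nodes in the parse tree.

4

[E [E [T [F r]]] || [T [T [F true]] && [F ( [E [T [F true]]] )]]]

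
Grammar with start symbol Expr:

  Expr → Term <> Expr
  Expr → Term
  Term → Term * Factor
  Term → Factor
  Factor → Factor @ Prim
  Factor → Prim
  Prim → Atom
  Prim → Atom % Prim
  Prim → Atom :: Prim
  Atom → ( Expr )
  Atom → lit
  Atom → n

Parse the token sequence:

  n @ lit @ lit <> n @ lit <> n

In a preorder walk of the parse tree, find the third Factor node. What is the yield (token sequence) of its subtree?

[Expr [Term [Factor [Factor [Factor [Prim [Atom n]]] @ [Prim [Atom lit]]] @ [Prim [Atom lit]]]] <> [Expr [Term [Factor [Factor [Prim [Atom n]]] @ [Prim [Atom lit]]]] <> [Expr [Term [Factor [Prim [Atom n]]]]]]]

n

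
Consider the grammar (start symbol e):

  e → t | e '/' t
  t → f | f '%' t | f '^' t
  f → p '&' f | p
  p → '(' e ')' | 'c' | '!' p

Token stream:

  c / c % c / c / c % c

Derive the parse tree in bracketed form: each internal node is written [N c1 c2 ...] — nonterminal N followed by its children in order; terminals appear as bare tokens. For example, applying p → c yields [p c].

e
e / t
e / t / t
e / t / t / t
t / t / t / t
f / t / t / t
p / t / t / t
c / t / t / t
c / f % t / t / t
c / p % t / t / t
c / c % t / t / t
c / c % f / t / t
c / c % p / t / t
c / c % c / t / t
c / c % c / f / t
c / c % c / p / t
c / c % c / c / t
c / c % c / c / f % t
c / c % c / c / p % t
c / c % c / c / c % t
c / c % c / c / c % f
c / c % c / c / c % p
c / c % c / c / c % c

[e [e [e [e [t [f [p c]]]] / [t [f [p c]] % [t [f [p c]]]]] / [t [f [p c]]]] / [t [f [p c]] % [t [f [p c]]]]]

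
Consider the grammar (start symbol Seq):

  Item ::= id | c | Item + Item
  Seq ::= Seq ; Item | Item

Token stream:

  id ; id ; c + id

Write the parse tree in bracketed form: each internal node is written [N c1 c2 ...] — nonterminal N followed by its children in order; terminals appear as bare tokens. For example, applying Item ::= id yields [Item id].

Seq
Seq ; Item
Seq ; Item ; Item
Item ; Item ; Item
id ; Item ; Item
id ; id ; Item
id ; id ; Item + Item
id ; id ; c + Item
id ; id ; c + id

[Seq [Seq [Seq [Item id]] ; [Item id]] ; [Item [Item c] + [Item id]]]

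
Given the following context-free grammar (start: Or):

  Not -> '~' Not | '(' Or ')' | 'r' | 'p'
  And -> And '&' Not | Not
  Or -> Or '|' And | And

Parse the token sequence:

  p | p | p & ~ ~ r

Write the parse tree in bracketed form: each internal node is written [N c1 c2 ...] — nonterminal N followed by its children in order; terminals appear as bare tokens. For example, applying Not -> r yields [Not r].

[Or [Or [Or [And [Not p]]] | [And [Not p]]] | [And [And [Not p]] & [Not ~ [Not ~ [Not r]]]]]

Or
Or | And
Or | And | And
And | And | And
Not | And | And
p | And | And
p | Not | And
p | p | And
p | p | And & Not
p | p | Not & Not
p | p | p & Not
p | p | p & ~ Not
p | p | p & ~ ~ Not
p | p | p & ~ ~ r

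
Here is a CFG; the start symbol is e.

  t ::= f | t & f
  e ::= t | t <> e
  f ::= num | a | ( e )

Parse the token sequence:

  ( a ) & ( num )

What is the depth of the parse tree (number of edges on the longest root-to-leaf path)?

7

[e [t [t [f ( [e [t [f a]]] )]] & [f ( [e [t [f num]]] )]]]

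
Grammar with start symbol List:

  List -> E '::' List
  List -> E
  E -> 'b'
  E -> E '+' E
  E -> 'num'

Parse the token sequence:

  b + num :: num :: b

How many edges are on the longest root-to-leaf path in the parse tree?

4

[List [E [E b] + [E num]] :: [List [E num] :: [List [E b]]]]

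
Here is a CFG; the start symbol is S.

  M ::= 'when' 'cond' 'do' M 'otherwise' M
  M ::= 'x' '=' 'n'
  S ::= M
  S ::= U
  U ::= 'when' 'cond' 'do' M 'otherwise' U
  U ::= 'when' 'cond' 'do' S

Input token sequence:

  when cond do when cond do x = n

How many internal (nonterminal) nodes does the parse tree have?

6

[S [U when cond do [S [U when cond do [S [M x = n]]]]]]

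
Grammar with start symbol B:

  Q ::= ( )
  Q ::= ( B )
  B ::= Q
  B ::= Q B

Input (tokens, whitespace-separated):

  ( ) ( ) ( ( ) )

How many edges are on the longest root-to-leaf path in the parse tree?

[B [Q ( )] [B [Q ( )] [B [Q ( [B [Q ( )]] )]]]]

6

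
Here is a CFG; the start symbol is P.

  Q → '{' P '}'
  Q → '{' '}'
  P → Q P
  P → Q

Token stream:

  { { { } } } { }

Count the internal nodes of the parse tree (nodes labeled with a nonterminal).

[P [Q { [P [Q { [P [Q { }]] }]] }] [P [Q { }]]]

8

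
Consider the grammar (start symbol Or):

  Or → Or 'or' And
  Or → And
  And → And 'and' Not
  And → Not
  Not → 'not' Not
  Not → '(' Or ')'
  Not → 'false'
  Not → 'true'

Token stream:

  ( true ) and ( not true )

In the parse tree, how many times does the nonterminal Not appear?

[Or [And [And [Not ( [Or [And [Not true]]] )]] and [Not ( [Or [And [Not not [Not true]]]] )]]]

5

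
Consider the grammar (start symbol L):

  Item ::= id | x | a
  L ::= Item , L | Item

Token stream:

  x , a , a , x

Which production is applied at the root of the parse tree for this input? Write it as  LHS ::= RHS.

L ::= Item , L

[L [Item x] , [L [Item a] , [L [Item a] , [L [Item x]]]]]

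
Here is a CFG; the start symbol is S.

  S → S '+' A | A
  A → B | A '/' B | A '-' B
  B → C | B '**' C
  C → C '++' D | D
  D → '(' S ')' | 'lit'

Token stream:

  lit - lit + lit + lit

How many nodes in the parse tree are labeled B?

4

[S [S [S [A [A [B [C [D lit]]]] - [B [C [D lit]]]]] + [A [B [C [D lit]]]]] + [A [B [C [D lit]]]]]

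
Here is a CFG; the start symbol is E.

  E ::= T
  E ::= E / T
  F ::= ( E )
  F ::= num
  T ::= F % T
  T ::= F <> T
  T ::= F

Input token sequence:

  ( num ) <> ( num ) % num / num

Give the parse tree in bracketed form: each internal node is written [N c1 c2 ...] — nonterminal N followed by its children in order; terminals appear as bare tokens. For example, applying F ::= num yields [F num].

E
E / T
T / T
F <> T / T
( E ) <> T / T
( T ) <> T / T
( F ) <> T / T
( num ) <> T / T
( num ) <> F % T / T
( num ) <> ( E ) % T / T
( num ) <> ( T ) % T / T
( num ) <> ( F ) % T / T
( num ) <> ( num ) % T / T
( num ) <> ( num ) % F / T
( num ) <> ( num ) % num / T
( num ) <> ( num ) % num / F
( num ) <> ( num ) % num / num

[E [E [T [F ( [E [T [F num]]] )] <> [T [F ( [E [T [F num]]] )] % [T [F num]]]]] / [T [F num]]]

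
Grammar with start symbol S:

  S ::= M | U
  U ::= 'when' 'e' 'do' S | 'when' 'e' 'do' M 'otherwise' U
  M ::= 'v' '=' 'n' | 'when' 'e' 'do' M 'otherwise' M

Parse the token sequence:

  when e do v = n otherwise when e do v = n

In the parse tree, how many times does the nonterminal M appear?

[S [U when e do [M v = n] otherwise [U when e do [S [M v = n]]]]]

2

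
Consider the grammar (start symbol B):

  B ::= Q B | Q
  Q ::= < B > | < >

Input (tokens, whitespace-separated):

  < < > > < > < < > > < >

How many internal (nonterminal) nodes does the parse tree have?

12

[B [Q < [B [Q < >]] >] [B [Q < >] [B [Q < [B [Q < >]] >] [B [Q < >]]]]]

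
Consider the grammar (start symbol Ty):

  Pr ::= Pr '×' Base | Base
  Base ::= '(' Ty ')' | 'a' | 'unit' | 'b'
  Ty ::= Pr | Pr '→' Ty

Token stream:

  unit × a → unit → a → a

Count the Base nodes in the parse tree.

5

[Ty [Pr [Pr [Base unit]] × [Base a]] → [Ty [Pr [Base unit]] → [Ty [Pr [Base a]] → [Ty [Pr [Base a]]]]]]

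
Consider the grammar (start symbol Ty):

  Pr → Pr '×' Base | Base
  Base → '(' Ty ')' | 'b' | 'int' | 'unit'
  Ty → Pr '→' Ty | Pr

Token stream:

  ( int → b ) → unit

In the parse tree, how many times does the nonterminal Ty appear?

[Ty [Pr [Base ( [Ty [Pr [Base int]] → [Ty [Pr [Base b]]]] )]] → [Ty [Pr [Base unit]]]]

4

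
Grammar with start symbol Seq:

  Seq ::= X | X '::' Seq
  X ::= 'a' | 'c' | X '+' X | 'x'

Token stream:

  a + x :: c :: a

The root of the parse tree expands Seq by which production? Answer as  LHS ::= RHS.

Seq ::= X '::' Seq

[Seq [X [X a] + [X x]] :: [Seq [X c] :: [Seq [X a]]]]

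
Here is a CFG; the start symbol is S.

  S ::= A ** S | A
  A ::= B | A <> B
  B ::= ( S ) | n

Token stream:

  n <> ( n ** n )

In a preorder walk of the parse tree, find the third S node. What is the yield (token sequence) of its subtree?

[S [A [A [B n]] <> [B ( [S [A [B n]] ** [S [A [B n]]]] )]]]

n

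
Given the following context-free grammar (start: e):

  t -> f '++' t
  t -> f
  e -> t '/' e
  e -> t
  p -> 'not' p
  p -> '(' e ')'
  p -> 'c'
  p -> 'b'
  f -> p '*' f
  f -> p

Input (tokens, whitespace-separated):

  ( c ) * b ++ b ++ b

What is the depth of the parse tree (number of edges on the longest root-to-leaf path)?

[e [t [f [p ( [e [t [f [p c]]]] )] * [f [p b]]] ++ [t [f [p b]] ++ [t [f [p b]]]]]]

8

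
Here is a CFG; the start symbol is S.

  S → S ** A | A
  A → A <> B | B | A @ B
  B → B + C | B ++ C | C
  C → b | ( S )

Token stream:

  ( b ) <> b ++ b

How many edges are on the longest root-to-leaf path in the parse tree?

[S [A [A [B [C ( [S [A [B [C b]]]] )]]] <> [B [B [C b]] ++ [C b]]]]

9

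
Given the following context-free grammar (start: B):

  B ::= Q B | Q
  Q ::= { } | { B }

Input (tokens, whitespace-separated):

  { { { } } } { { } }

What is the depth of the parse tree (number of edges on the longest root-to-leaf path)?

6

[B [Q { [B [Q { [B [Q { }]] }]] }] [B [Q { [B [Q { }]] }]]]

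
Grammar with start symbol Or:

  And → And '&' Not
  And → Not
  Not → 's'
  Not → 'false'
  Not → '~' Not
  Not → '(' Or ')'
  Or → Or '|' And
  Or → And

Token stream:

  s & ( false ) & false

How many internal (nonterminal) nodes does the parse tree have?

[Or [And [And [And [Not s]] & [Not ( [Or [And [Not false]]] )]] & [Not false]]]

10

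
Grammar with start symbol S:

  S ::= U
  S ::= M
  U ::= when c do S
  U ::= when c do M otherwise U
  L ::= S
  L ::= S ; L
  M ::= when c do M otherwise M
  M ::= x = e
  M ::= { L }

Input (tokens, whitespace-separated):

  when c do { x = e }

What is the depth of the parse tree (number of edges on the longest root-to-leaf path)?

[S [U when c do [S [M { [L [S [M x = e]]] }]]]]

7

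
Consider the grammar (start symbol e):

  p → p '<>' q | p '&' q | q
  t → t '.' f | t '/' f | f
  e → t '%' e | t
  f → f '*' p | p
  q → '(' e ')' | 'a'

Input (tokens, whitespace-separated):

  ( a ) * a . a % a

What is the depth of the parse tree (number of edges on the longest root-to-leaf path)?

[e [t [t [f [f [p [q ( [e [t [f [p [q a]]]]] )]]] * [p [q a]]]] . [f [p [q a]]]] % [e [t [f [p [q a]]]]]]

12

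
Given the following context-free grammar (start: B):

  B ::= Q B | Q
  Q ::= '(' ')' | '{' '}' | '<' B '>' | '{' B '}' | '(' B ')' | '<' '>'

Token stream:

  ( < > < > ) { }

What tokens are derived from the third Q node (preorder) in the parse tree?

[B [Q ( [B [Q < >] [B [Q < >]]] )] [B [Q { }]]]

< >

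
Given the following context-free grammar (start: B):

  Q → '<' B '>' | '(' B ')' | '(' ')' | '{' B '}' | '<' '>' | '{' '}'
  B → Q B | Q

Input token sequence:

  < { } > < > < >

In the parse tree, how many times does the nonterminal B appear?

4

[B [Q < [B [Q { }]] >] [B [Q < >] [B [Q < >]]]]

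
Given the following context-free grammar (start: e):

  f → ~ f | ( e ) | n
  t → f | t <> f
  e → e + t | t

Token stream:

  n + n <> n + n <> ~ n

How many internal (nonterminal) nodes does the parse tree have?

14

[e [e [e [t [f n]]] + [t [t [f n]] <> [f n]]] + [t [t [f n]] <> [f ~ [f n]]]]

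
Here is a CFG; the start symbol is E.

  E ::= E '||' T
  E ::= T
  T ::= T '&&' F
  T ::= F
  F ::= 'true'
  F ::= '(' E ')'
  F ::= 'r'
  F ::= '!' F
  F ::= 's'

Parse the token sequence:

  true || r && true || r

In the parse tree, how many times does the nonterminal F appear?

4

[E [E [E [T [F true]]] || [T [T [F r]] && [F true]]] || [T [F r]]]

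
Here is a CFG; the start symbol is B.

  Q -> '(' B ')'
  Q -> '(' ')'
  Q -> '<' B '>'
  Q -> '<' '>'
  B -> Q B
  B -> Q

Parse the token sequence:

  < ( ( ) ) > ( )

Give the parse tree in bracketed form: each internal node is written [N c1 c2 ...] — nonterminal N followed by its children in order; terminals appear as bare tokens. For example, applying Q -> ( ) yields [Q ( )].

B
Q B
< B > B
< Q > B
< ( B ) > B
< ( Q ) > B
< ( ( ) ) > B
< ( ( ) ) > Q
< ( ( ) ) > ( )

[B [Q < [B [Q ( [B [Q ( )]] )]] >] [B [Q ( )]]]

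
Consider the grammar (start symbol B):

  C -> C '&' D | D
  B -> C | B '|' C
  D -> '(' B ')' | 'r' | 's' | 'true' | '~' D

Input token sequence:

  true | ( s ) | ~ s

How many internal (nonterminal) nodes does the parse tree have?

[B [B [B [C [D true]]] | [C [D ( [B [C [D s]]] )]]] | [C [D ~ [D s]]]]

13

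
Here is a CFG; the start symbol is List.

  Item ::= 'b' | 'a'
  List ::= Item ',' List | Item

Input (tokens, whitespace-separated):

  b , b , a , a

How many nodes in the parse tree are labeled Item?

4

[List [Item b] , [List [Item b] , [List [Item a] , [List [Item a]]]]]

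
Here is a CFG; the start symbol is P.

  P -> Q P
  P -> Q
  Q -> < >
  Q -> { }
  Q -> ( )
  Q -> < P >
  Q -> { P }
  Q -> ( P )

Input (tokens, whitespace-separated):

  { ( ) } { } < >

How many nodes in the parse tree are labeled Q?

4

[P [Q { [P [Q ( )]] }] [P [Q { }] [P [Q < >]]]]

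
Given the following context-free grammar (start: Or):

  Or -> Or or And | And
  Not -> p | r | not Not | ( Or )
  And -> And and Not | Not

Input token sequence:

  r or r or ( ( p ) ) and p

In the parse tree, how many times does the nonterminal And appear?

6

[Or [Or [Or [And [Not r]]] or [And [Not r]]] or [And [And [Not ( [Or [And [Not ( [Or [And [Not p]]] )]]] )]] and [Not p]]]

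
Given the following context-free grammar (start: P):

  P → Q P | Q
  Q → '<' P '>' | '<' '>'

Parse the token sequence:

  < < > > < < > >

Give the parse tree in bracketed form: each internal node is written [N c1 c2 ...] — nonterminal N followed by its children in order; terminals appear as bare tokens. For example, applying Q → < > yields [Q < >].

[P [Q < [P [Q < >]] >] [P [Q < [P [Q < >]] >]]]

P
Q P
< P > P
< Q > P
< < > > P
< < > > Q
< < > > < P >
< < > > < Q >
< < > > < < > >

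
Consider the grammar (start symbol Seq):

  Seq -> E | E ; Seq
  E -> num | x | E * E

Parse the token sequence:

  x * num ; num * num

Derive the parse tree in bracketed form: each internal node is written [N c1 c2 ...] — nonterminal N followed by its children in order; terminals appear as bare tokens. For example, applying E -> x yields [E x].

Seq
E ; Seq
E * E ; Seq
x * E ; Seq
x * num ; Seq
x * num ; E
x * num ; E * E
x * num ; num * E
x * num ; num * num

[Seq [E [E x] * [E num]] ; [Seq [E [E num] * [E num]]]]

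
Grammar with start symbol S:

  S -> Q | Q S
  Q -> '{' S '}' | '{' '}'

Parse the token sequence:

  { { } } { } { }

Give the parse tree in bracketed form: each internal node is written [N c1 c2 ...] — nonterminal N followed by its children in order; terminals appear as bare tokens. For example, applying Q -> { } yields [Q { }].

S
Q S
{ S } S
{ Q } S
{ { } } S
{ { } } Q S
{ { } } { } S
{ { } } { } Q
{ { } } { } { }

[S [Q { [S [Q { }]] }] [S [Q { }] [S [Q { }]]]]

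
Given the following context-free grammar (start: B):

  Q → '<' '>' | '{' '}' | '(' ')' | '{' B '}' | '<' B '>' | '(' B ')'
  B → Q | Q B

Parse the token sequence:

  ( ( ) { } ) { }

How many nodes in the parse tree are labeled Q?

[B [Q ( [B [Q ( )] [B [Q { }]]] )] [B [Q { }]]]

4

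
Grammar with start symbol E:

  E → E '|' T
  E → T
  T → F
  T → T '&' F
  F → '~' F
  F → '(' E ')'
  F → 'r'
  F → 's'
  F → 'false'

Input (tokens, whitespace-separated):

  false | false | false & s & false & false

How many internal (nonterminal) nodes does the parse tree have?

[E [E [E [T [F false]]] | [T [F false]]] | [T [T [T [T [F false]] & [F s]] & [F false]] & [F false]]]

15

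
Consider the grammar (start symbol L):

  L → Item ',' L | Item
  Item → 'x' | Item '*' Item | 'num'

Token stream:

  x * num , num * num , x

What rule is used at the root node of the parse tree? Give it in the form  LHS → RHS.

[L [Item [Item x] * [Item num]] , [L [Item [Item num] * [Item num]] , [L [Item x]]]]

L → Item ',' L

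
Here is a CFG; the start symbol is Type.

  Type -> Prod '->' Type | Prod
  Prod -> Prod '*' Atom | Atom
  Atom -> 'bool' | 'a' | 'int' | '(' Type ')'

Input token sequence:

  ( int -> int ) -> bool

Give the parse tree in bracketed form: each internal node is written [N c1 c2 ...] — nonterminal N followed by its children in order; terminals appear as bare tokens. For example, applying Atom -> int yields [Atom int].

Type
Prod -> Type
Atom -> Type
( Type ) -> Type
( Prod -> Type ) -> Type
( Atom -> Type ) -> Type
( int -> Type ) -> Type
( int -> Prod ) -> Type
( int -> Atom ) -> Type
( int -> int ) -> Type
( int -> int ) -> Prod
( int -> int ) -> Atom
( int -> int ) -> bool

[Type [Prod [Atom ( [Type [Prod [Atom int]] -> [Type [Prod [Atom int]]]] )]] -> [Type [Prod [Atom bool]]]]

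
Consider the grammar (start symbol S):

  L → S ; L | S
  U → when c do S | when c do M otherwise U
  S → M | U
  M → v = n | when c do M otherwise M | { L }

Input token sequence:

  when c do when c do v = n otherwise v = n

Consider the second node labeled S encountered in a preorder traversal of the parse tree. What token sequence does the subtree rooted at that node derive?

[S [U when c do [S [M when c do [M v = n] otherwise [M v = n]]]]]

when c do v = n otherwise v = n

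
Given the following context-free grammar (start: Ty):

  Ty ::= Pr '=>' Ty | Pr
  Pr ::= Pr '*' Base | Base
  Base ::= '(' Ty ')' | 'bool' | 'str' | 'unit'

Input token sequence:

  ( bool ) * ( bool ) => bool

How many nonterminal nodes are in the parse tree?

[Ty [Pr [Pr [Base ( [Ty [Pr [Base bool]]] )]] * [Base ( [Ty [Pr [Base bool]]] )]] => [Ty [Pr [Base bool]]]]

14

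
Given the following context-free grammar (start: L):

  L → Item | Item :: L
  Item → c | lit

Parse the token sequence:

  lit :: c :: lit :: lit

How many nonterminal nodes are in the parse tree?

8

[L [Item lit] :: [L [Item c] :: [L [Item lit] :: [L [Item lit]]]]]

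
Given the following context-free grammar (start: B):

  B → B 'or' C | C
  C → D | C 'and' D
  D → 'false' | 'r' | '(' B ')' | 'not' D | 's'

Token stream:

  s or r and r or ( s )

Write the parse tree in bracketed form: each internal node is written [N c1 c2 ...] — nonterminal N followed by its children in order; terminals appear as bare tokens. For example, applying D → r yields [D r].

[B [B [B [C [D s]]] or [C [C [D r]] and [D r]]] or [C [D ( [B [C [D s]]] )]]]

B
B or C
B or C or C
C or C or C
D or C or C
s or C or C
s or C and D or C
s or D and D or C
s or r and D or C
s or r and r or C
s or r and r or D
s or r and r or ( B )
s or r and r or ( C )
s or r and r or ( D )
s or r and r or ( s )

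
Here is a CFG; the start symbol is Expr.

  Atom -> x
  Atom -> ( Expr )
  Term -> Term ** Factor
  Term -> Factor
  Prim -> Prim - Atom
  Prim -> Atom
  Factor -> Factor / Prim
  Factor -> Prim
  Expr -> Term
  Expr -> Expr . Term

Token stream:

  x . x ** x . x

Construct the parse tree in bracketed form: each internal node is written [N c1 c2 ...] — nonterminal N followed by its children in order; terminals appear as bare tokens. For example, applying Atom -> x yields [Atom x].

[Expr [Expr [Expr [Term [Factor [Prim [Atom x]]]]] . [Term [Term [Factor [Prim [Atom x]]]] ** [Factor [Prim [Atom x]]]]] . [Term [Factor [Prim [Atom x]]]]]

Expr
Expr . Term
Expr . Term . Term
Term . Term . Term
Factor . Term . Term
Prim . Term . Term
Atom . Term . Term
x . Term . Term
x . Term ** Factor . Term
x . Factor ** Factor . Term
x . Prim ** Factor . Term
x . Atom ** Factor . Term
x . x ** Factor . Term
x . x ** Prim . Term
x . x ** Atom . Term
x . x ** x . Term
x . x ** x . Factor
x . x ** x . Prim
x . x ** x . Atom
x . x ** x . x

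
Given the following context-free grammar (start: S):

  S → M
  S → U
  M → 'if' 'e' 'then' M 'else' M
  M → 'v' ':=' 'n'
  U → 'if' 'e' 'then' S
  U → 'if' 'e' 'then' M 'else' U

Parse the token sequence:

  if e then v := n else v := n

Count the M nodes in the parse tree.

[S [M if e then [M v := n] else [M v := n]]]

3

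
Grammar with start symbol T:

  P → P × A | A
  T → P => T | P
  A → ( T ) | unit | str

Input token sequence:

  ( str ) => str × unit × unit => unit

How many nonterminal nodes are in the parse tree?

16

[T [P [A ( [T [P [A str]]] )]] => [T [P [P [P [A str]] × [A unit]] × [A unit]] => [T [P [A unit]]]]]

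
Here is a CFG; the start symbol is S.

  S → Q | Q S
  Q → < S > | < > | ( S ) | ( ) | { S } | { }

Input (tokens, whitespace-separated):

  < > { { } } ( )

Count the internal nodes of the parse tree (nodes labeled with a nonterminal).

[S [Q < >] [S [Q { [S [Q { }]] }] [S [Q ( )]]]]

8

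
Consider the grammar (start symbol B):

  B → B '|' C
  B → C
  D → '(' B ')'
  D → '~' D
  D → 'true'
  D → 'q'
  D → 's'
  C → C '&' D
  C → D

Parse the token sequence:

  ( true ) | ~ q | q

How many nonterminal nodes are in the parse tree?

[B [B [B [C [D ( [B [C [D true]]] )]]] | [C [D ~ [D q]]]] | [C [D q]]]

13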